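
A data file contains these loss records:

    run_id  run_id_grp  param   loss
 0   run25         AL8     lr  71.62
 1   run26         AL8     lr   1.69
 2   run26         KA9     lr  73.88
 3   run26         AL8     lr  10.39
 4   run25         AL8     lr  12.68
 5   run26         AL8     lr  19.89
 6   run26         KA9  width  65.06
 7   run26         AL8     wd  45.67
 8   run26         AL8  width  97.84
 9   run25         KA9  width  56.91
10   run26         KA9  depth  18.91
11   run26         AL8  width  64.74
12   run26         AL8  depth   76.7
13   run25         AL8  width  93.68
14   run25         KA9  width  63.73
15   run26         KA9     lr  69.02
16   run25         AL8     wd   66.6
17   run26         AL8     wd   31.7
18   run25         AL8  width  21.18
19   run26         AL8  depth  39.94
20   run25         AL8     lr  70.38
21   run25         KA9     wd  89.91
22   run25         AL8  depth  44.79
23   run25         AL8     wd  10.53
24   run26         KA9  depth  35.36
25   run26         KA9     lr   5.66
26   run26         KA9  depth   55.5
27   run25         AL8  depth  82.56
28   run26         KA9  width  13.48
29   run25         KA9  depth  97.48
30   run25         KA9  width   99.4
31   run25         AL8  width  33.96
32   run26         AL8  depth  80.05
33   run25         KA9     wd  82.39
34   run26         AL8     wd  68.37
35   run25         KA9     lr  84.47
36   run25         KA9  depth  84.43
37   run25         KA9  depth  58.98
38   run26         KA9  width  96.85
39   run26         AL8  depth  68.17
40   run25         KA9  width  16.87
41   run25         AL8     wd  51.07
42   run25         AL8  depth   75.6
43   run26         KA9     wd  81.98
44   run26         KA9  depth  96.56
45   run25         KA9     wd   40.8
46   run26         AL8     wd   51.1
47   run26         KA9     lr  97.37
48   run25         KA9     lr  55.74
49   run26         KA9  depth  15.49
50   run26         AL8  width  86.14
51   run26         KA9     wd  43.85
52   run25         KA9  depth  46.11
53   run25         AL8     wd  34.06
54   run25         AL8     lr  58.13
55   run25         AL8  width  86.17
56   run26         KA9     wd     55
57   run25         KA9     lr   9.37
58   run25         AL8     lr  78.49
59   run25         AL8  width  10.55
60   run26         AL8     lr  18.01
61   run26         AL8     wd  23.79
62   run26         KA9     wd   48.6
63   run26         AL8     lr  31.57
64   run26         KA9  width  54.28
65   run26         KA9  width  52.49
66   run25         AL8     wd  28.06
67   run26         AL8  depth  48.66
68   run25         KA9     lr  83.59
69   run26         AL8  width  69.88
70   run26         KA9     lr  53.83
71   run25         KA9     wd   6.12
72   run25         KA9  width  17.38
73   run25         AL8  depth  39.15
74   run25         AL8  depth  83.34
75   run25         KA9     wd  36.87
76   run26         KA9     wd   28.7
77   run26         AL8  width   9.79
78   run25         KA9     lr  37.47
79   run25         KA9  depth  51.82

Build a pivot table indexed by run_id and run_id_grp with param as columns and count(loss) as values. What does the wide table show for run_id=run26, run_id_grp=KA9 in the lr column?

Rows with run_id=run26, run_id_grp=KA9 and param=lr: loss values are 73.88, 69.02, 5.66, 97.37, 53.83.
5 rows match — count = 5.

5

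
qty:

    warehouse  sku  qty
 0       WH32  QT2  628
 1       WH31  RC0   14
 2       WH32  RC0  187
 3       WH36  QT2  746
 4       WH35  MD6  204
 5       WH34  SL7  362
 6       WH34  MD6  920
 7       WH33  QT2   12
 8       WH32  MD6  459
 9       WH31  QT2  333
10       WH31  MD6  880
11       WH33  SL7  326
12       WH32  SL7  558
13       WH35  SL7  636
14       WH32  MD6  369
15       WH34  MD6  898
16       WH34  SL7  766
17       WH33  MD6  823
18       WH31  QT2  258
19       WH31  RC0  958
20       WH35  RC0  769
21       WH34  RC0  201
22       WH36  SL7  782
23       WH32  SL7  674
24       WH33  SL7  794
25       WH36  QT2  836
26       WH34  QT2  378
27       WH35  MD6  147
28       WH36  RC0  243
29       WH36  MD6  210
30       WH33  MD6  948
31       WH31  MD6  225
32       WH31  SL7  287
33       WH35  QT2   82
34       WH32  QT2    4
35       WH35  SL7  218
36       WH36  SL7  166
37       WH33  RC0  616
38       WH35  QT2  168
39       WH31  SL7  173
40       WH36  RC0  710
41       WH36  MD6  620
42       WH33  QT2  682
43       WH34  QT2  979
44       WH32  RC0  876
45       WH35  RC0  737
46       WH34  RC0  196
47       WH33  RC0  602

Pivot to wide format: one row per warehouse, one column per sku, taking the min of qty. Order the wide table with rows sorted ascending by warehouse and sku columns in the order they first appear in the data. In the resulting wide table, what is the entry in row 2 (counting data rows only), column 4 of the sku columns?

With rows sorted ascending by warehouse, row 2 is warehouse=WH32. sku columns in first-appearance order: QT2, RC0, MD6, SL7; column 4 is SL7.
Long rows with warehouse=WH32, sku=SL7: min(558, 674) = 558.

558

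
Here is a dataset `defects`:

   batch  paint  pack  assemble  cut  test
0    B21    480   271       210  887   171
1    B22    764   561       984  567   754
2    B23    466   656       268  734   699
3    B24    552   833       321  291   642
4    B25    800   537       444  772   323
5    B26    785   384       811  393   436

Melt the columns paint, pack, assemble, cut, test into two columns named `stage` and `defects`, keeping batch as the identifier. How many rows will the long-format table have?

30

6 batch values × 5 melted columns = 30 rows.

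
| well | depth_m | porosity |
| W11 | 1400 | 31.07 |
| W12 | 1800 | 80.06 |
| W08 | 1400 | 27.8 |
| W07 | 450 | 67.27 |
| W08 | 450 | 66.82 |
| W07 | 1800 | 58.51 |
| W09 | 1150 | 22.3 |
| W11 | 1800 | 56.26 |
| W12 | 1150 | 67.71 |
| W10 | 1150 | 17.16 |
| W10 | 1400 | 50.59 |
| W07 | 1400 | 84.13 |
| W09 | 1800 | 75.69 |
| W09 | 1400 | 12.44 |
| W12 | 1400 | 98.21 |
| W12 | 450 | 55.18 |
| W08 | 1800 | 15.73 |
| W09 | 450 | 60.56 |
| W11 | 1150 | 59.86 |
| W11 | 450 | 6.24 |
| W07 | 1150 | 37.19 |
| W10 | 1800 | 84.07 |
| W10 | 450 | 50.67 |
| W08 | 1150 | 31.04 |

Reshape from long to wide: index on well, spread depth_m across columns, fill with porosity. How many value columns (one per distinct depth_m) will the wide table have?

4 distinct depth_m values: 450, 1150, 1400, 1800.

4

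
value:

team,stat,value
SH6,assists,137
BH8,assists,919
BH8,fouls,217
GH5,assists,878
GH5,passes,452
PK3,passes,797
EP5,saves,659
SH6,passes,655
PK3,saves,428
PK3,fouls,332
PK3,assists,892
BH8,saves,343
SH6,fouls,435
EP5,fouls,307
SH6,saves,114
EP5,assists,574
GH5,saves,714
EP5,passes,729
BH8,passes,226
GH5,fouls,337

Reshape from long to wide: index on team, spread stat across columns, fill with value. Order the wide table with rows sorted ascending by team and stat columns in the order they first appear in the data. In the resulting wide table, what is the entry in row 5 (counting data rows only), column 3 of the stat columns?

With rows sorted ascending by team, row 5 is team=SH6. stat columns in first-appearance order: assists, fouls, passes, saves; column 3 is passes.
Long rows with team=SH6, stat=passes: value = 655.

655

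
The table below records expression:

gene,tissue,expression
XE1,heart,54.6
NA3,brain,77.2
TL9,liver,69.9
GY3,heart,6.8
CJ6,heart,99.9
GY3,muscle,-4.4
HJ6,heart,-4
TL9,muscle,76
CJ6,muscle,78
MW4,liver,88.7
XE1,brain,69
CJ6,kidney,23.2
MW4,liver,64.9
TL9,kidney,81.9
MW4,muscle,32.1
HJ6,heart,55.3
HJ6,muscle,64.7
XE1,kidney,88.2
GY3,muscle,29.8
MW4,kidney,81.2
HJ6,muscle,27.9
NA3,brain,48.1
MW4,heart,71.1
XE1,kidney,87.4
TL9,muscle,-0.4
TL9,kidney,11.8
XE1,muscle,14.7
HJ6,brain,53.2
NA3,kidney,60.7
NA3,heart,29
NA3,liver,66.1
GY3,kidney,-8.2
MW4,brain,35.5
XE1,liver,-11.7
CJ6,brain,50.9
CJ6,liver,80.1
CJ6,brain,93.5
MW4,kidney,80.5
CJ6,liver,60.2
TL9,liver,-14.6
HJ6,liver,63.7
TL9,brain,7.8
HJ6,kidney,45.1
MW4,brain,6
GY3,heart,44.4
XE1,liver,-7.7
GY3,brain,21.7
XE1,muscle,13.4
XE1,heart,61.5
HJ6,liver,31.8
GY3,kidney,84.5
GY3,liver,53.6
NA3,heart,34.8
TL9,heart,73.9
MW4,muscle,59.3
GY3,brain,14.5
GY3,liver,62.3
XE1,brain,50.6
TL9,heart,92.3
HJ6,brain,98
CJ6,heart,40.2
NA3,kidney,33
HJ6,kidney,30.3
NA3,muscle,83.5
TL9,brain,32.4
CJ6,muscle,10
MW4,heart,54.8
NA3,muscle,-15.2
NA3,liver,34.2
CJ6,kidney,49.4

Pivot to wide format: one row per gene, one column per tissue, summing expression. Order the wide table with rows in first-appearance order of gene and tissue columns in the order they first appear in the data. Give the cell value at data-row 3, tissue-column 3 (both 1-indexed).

With rows in first-appearance order of gene, row 3 is gene=TL9. tissue columns in first-appearance order: heart, brain, liver, muscle, kidney; column 3 is liver.
Long rows with gene=TL9, tissue=liver: 69.9 + -14.6 = 55.3.

55.3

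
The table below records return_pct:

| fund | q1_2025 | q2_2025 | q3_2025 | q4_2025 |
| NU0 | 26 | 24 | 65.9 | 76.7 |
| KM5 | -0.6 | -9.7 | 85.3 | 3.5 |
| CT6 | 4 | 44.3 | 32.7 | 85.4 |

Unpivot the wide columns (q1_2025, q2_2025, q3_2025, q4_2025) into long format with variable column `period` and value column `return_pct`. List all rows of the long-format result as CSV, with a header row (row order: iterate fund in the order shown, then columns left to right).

fund,period,return_pct
NU0,q1_2025,26
NU0,q2_2025,24
NU0,q3_2025,65.9
NU0,q4_2025,76.7
KM5,q1_2025,-0.6
KM5,q2_2025,-9.7
KM5,q3_2025,85.3
KM5,q4_2025,3.5
CT6,q1_2025,4
CT6,q2_2025,44.3
CT6,q3_2025,32.7
CT6,q4_2025,85.4

Each (fund, column) pair becomes one row: 3 × 4 = 12 rows.
For example, (NU0, q1_2025) → return_pct=26.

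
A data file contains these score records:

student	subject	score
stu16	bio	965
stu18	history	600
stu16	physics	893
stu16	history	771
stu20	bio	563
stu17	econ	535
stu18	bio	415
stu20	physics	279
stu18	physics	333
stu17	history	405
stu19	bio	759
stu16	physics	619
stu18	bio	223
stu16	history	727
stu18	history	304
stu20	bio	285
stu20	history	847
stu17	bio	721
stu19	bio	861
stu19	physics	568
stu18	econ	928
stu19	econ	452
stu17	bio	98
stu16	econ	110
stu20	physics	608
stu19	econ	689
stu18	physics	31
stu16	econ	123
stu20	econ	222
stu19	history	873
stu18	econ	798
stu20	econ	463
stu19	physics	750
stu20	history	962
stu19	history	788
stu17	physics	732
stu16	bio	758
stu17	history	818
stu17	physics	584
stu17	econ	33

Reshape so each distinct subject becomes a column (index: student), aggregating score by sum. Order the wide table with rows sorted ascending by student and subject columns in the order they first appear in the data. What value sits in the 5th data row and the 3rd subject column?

With rows sorted ascending by student, row 5 is student=stu20. subject columns in first-appearance order: bio, history, physics, econ; column 3 is physics.
Long rows with student=stu20, subject=physics: 279 + 608 = 887.

887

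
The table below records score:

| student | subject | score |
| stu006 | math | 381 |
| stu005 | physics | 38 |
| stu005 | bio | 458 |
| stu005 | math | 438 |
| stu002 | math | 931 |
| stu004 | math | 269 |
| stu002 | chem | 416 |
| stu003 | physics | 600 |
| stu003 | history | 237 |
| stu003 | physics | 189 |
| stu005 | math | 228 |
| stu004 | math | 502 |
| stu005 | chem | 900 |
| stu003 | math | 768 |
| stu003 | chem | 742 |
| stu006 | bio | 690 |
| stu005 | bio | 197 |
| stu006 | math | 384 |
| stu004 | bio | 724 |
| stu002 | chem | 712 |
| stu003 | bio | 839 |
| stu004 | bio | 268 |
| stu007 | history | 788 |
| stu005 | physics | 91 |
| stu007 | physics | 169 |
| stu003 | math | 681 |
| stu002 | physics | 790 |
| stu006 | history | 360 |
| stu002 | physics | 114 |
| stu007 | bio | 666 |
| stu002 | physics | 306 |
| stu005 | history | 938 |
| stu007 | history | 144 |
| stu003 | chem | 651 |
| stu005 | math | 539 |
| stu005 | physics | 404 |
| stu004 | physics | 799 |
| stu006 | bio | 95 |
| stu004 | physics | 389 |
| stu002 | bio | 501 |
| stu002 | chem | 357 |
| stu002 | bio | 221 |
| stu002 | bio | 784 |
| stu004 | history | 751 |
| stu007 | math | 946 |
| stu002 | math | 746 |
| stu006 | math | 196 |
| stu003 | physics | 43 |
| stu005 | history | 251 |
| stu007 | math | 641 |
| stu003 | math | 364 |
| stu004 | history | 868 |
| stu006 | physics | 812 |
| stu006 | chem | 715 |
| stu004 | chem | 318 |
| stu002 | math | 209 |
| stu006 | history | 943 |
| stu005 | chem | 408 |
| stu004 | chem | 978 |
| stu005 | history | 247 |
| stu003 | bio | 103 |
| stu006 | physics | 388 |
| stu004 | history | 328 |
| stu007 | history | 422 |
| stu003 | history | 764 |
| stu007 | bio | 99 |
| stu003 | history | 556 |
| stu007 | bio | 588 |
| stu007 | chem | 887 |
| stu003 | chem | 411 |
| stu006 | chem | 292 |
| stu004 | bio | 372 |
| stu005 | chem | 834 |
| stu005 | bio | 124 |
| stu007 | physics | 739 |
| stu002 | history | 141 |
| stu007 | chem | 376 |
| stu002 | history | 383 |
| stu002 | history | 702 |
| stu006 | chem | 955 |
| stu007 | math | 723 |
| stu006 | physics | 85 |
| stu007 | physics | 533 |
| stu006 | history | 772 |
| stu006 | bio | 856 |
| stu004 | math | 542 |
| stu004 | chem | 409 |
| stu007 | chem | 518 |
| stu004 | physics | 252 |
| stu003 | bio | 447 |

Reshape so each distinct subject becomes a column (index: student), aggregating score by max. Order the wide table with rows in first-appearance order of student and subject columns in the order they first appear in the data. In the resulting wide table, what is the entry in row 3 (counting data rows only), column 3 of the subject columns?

784

With rows in first-appearance order of student, row 3 is student=stu002. subject columns in first-appearance order: math, physics, bio, chem, history; column 3 is bio.
Long rows with student=stu002, subject=bio: max(501, 221, 784) = 784.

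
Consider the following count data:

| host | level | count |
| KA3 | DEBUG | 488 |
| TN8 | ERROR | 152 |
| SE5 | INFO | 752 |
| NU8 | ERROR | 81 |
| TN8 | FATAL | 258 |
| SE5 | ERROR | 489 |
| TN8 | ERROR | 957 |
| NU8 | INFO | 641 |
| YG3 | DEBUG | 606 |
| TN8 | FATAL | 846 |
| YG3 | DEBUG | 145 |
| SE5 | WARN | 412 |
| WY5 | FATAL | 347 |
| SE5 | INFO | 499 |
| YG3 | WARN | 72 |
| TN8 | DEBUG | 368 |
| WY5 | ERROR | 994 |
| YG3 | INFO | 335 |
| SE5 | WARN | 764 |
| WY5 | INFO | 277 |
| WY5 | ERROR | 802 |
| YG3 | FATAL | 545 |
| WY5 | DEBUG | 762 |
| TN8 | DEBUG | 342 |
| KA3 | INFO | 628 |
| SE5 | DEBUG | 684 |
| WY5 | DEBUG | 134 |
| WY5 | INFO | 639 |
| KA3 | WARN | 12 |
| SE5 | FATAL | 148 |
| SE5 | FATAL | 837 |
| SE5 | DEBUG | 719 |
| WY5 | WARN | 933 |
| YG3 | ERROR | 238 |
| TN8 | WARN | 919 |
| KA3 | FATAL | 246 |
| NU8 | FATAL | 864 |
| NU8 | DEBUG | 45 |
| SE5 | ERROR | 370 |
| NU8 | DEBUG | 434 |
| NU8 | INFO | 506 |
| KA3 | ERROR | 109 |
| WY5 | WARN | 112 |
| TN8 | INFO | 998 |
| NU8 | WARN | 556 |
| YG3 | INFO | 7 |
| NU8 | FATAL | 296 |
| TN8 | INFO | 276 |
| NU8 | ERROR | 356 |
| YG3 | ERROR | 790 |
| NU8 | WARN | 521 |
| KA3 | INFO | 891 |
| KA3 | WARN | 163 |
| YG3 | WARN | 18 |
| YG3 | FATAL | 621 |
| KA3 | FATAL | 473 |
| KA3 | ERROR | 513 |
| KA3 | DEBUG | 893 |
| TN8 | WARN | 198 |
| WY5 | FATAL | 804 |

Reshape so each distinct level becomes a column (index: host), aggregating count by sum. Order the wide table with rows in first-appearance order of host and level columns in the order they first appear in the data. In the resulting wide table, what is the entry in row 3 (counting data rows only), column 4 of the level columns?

With rows in first-appearance order of host, row 3 is host=SE5. level columns in first-appearance order: DEBUG, ERROR, INFO, FATAL, WARN; column 4 is FATAL.
Long rows with host=SE5, level=FATAL: 148 + 837 = 985.

985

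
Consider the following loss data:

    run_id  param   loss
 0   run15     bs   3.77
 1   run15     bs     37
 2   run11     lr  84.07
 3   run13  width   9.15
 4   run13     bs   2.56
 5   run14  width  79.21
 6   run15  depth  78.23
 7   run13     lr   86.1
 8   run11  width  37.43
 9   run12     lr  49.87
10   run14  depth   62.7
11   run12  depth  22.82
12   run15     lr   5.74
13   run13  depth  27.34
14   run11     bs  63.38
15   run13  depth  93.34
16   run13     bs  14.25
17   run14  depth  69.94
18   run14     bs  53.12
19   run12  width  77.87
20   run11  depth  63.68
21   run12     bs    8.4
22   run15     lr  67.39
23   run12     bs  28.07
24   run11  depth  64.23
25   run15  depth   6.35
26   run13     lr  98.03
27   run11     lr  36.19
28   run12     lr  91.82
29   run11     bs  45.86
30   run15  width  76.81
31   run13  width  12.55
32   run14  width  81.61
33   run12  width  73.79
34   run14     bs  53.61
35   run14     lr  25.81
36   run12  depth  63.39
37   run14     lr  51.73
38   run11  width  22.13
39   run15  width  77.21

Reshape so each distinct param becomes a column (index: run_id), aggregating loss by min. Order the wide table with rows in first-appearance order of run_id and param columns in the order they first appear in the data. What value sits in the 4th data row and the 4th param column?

With rows in first-appearance order of run_id, row 4 is run_id=run14. param columns in first-appearance order: bs, lr, width, depth; column 4 is depth.
Long rows with run_id=run14, param=depth: min(62.7, 69.94) = 62.7.

62.7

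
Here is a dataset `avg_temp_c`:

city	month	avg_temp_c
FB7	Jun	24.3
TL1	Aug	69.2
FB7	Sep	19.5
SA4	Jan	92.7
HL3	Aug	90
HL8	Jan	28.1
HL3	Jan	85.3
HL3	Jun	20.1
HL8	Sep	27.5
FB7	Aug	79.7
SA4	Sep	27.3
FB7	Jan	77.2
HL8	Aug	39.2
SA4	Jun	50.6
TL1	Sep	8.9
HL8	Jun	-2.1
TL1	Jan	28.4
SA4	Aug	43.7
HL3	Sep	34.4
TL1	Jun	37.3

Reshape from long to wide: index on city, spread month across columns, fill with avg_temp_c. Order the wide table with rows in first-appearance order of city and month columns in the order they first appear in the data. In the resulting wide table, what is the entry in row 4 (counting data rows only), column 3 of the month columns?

With rows in first-appearance order of city, row 4 is city=HL3. month columns in first-appearance order: Jun, Aug, Sep, Jan; column 3 is Sep.
Long rows with city=HL3, month=Sep: avg_temp_c = 34.4.

34.4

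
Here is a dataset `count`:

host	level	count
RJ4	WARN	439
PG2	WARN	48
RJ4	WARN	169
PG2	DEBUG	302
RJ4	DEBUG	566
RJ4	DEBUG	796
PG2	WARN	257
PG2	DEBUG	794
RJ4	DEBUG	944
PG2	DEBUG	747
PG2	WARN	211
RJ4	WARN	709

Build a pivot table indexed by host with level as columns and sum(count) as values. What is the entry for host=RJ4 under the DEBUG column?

2306

Rows with host=RJ4 and level=DEBUG: count values are 566, 796, 944.
566 + 796 + 944 = 2306.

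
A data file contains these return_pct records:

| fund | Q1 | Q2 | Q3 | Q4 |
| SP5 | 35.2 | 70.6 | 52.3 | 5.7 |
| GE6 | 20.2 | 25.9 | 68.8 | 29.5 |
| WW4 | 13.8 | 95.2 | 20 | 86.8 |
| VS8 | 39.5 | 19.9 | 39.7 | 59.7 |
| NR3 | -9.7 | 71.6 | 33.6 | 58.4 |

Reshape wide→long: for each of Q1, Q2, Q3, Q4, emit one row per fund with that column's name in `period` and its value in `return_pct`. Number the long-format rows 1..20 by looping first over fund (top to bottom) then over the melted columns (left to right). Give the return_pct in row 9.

13.8

20 rows total (5 × 4). Row 9: index ⌊(9-1)/4⌋ = 2 into fund → WW4; (9-1) mod 4 = 0 into the melted columns → Q1.
So row 9 is (WW4, Q1, 13.8); return_pct = 13.8.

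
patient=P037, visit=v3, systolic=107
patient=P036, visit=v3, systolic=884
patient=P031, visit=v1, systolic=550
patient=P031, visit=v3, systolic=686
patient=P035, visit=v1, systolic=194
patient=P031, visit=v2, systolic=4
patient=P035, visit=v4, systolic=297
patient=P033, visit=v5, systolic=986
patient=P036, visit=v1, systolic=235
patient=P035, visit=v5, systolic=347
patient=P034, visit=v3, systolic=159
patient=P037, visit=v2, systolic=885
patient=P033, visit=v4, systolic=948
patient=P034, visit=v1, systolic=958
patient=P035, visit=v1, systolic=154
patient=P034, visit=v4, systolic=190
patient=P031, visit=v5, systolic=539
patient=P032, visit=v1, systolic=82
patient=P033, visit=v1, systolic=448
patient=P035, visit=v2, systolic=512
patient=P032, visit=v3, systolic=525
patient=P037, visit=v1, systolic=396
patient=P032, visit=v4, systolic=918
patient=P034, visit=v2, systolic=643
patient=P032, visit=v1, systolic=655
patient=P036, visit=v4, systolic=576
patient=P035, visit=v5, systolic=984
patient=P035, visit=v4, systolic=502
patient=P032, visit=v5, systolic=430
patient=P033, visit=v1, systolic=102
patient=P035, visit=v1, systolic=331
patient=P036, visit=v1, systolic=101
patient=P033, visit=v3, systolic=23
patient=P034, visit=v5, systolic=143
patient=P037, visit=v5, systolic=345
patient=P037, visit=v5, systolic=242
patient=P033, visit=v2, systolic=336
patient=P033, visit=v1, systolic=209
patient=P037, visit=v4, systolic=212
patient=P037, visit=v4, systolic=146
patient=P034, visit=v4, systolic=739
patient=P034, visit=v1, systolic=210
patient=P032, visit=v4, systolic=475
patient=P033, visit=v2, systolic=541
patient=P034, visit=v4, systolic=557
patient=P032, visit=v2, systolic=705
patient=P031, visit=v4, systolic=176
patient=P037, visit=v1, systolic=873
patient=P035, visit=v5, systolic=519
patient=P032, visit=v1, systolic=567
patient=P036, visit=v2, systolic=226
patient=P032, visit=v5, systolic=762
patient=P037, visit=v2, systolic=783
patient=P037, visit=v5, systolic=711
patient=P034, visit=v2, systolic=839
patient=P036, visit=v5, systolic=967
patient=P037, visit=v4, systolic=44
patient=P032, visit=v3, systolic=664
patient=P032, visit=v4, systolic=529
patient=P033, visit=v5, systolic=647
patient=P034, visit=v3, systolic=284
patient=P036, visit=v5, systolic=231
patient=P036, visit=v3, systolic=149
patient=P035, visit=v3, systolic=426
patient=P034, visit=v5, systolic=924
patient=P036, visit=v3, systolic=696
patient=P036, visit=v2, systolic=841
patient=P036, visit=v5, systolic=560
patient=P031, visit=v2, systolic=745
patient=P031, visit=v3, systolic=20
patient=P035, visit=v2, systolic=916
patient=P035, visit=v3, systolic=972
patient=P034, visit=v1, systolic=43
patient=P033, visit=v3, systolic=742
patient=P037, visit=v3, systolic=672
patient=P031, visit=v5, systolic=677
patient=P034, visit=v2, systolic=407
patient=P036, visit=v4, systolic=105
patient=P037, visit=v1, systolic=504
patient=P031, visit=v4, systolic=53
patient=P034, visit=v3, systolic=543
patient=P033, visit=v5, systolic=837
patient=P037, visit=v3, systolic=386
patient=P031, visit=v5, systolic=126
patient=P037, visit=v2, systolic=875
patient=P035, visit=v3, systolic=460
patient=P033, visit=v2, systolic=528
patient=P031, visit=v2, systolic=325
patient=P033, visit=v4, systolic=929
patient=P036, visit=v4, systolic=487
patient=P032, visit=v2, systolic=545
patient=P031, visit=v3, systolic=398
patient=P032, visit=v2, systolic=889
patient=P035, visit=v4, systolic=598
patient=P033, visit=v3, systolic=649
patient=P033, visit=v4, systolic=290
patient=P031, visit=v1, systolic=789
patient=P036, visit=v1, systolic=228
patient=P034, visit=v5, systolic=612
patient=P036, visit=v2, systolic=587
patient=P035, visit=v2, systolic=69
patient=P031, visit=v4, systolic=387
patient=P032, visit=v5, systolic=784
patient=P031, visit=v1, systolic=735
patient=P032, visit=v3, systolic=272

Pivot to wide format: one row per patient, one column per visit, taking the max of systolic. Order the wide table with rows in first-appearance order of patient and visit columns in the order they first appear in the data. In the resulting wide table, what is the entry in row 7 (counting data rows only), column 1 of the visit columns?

664

With rows in first-appearance order of patient, row 7 is patient=P032. visit columns in first-appearance order: v3, v1, v2, v4, v5; column 1 is v3.
Long rows with patient=P032, visit=v3: max(525, 664, 272) = 664.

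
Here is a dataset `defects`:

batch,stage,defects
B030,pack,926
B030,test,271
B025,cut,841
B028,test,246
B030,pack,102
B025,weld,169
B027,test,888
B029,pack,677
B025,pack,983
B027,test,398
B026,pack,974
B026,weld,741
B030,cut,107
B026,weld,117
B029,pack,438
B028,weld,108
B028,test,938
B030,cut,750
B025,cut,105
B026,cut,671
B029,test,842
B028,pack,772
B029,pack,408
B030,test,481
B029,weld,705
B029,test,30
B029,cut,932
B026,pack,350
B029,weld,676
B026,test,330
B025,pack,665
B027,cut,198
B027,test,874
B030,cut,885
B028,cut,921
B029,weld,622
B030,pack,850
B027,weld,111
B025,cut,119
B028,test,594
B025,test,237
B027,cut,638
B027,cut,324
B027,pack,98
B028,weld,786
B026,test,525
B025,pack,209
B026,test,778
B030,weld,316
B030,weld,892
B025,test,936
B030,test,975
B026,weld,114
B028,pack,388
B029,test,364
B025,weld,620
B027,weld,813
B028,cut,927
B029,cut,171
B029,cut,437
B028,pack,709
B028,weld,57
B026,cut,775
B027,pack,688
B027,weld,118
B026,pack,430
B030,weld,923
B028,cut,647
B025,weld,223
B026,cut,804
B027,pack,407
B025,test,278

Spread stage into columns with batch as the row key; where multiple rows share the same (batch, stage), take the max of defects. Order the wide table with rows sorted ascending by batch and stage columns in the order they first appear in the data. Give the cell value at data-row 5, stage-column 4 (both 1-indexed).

With rows sorted ascending by batch, row 5 is batch=B029. stage columns in first-appearance order: pack, test, cut, weld; column 4 is weld.
Long rows with batch=B029, stage=weld: max(705, 676, 622) = 705.

705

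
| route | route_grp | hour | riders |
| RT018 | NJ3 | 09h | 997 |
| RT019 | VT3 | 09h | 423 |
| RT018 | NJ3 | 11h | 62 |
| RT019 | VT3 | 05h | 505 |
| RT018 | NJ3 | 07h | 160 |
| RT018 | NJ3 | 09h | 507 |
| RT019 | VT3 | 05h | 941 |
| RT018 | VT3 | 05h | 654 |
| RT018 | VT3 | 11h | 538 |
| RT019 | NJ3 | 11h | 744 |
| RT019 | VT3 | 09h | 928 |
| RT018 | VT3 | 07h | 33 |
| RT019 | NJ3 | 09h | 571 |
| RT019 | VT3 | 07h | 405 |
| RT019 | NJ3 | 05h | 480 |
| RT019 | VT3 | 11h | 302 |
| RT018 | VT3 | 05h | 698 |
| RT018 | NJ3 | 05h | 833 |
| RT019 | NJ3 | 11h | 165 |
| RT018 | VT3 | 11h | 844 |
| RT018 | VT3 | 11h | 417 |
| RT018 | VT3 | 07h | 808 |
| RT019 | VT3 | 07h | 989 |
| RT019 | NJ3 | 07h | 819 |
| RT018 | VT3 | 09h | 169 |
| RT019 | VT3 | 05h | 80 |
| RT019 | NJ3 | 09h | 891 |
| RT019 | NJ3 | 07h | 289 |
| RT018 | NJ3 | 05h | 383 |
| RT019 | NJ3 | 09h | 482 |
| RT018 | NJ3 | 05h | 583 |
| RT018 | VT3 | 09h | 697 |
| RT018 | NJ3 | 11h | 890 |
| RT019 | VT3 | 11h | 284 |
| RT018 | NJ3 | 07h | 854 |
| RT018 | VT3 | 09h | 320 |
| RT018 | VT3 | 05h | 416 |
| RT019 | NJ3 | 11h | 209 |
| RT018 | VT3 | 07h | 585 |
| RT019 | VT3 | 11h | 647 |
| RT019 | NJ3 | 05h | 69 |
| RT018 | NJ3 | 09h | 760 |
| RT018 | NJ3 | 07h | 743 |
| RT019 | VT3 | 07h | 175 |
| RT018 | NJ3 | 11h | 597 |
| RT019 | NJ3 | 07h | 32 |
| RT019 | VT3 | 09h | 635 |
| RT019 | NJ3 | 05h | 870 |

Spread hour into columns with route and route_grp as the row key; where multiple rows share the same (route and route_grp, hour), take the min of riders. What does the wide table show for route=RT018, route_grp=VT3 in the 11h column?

Rows with route=RT018, route_grp=VT3 and hour=11h: riders values are 538, 844, 417.
min(538, 844, 417) = 417.

417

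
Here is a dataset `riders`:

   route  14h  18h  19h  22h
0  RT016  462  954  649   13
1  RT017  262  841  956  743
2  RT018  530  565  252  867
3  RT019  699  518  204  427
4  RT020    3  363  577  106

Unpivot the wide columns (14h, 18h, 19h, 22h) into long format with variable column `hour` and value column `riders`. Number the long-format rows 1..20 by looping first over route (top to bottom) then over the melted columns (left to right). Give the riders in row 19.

577

20 rows total (5 × 4). Row 19: index ⌊(19-1)/4⌋ = 4 into route → RT020; (19-1) mod 4 = 2 into the melted columns → 19h.
So row 19 is (RT020, 19h, 577); riders = 577.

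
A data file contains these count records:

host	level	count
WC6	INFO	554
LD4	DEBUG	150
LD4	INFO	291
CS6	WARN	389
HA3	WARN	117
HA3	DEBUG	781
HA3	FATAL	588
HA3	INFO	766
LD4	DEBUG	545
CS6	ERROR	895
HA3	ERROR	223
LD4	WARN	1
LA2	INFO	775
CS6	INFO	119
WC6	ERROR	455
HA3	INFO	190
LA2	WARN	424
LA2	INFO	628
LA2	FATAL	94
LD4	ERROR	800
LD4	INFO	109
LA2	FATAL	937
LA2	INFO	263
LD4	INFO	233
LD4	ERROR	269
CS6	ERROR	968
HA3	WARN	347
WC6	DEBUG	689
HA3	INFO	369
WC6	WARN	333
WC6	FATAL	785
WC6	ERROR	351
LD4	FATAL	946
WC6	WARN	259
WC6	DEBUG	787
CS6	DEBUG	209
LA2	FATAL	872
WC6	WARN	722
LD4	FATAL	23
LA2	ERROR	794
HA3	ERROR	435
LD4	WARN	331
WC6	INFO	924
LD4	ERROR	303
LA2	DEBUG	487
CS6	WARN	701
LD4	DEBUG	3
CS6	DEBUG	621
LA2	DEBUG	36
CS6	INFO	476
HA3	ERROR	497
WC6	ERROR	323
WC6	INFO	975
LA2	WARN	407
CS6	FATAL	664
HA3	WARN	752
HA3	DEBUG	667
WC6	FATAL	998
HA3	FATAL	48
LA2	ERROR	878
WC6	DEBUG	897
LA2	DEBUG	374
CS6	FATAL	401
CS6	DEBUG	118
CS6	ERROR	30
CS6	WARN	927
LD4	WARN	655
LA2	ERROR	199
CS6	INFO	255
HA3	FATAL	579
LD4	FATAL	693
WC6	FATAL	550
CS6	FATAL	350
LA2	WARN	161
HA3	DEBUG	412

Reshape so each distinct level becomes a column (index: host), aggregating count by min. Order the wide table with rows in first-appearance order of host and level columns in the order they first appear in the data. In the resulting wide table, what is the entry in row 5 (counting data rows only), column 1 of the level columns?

With rows in first-appearance order of host, row 5 is host=LA2. level columns in first-appearance order: INFO, DEBUG, WARN, FATAL, ERROR; column 1 is INFO.
Long rows with host=LA2, level=INFO: min(775, 628, 263) = 263.

263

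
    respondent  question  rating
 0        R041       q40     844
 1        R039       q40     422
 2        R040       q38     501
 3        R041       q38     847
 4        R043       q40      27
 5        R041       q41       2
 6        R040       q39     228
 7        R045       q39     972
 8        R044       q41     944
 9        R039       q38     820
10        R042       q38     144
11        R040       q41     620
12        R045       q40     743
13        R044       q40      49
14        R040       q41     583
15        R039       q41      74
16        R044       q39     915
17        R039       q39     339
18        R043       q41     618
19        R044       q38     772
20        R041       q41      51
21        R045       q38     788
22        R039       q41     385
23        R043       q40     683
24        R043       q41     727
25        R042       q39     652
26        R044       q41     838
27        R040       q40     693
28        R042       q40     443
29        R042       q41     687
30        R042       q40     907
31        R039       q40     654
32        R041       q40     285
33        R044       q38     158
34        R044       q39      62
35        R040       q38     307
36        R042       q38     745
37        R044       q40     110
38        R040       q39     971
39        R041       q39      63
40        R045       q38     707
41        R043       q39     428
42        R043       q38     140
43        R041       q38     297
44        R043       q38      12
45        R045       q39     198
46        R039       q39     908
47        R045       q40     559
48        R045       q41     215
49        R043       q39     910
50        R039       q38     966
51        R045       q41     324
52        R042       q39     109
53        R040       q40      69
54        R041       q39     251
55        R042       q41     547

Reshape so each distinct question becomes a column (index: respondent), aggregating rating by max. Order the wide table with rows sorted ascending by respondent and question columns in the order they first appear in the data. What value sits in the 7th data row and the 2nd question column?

With rows sorted ascending by respondent, row 7 is respondent=R045. question columns in first-appearance order: q40, q38, q41, q39; column 2 is q38.
Long rows with respondent=R045, question=q38: max(788, 707) = 788.

788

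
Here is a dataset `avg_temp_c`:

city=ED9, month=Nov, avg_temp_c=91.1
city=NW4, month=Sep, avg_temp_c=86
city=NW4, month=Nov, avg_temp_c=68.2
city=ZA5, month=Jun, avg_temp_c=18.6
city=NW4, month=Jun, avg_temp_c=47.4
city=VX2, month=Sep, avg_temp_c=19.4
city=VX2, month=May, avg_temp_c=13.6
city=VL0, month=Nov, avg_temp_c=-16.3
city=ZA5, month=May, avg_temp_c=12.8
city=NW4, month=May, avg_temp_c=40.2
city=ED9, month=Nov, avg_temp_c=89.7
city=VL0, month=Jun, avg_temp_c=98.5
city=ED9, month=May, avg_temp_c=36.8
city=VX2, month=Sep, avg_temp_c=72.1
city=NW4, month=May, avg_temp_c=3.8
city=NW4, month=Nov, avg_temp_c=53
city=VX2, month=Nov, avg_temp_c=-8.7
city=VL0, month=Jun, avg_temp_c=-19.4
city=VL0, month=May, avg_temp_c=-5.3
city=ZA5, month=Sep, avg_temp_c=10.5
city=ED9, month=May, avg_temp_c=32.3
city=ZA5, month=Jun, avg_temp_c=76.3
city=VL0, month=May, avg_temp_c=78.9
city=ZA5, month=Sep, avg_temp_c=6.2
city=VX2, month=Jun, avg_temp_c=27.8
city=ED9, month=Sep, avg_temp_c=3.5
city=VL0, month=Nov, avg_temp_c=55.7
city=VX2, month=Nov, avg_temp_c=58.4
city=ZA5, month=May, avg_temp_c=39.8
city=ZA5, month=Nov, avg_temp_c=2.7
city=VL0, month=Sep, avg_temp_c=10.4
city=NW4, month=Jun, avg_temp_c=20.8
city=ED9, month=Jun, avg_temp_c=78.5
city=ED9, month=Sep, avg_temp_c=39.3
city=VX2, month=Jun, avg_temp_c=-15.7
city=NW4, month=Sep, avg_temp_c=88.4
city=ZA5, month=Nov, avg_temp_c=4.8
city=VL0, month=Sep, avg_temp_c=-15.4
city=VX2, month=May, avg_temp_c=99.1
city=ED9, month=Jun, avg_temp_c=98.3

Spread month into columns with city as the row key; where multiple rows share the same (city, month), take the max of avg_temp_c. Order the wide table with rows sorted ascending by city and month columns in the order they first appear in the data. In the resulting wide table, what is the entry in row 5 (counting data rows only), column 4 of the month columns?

With rows sorted ascending by city, row 5 is city=ZA5. month columns in first-appearance order: Nov, Sep, Jun, May; column 4 is May.
Long rows with city=ZA5, month=May: max(12.8, 39.8) = 39.8.

39.8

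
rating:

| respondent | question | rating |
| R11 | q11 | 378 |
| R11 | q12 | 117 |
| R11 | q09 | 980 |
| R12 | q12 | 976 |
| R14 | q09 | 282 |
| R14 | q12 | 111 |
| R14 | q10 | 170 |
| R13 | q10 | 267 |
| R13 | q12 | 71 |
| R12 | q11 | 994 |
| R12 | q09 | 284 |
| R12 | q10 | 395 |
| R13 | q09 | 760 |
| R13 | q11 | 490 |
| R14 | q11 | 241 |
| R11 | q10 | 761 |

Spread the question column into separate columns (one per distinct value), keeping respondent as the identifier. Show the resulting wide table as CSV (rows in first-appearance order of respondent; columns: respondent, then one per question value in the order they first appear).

Columns: respondent plus the 4 distinct question values (q11, q12, q09, q10).
For example, row R11 column q11 takes rating=378 from the long row (R11, q11).

respondent,q11,q12,q09,q10
R11,378,117,980,761
R12,994,976,284,395
R14,241,111,282,170
R13,490,71,760,267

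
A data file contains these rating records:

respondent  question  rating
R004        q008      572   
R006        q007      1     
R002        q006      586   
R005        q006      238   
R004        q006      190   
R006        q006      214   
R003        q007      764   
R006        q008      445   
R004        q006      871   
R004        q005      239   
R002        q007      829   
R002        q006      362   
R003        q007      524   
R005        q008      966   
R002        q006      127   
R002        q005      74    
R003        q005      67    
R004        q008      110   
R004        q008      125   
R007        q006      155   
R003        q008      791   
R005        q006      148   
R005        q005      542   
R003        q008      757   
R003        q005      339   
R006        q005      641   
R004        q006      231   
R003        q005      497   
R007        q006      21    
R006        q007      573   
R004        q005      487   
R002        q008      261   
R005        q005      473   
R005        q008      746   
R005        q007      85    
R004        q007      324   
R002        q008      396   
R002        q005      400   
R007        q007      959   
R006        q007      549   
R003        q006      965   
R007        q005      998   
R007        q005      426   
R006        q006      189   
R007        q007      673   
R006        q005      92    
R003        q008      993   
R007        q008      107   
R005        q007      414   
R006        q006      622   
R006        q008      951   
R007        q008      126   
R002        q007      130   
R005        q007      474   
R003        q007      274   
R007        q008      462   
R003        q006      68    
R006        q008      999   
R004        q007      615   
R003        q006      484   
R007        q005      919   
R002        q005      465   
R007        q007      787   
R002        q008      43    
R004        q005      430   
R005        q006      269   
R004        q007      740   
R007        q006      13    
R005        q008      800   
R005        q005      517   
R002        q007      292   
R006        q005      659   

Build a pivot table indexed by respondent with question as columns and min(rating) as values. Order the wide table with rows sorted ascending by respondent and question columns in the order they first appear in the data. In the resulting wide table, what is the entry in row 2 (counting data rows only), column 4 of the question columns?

67

With rows sorted ascending by respondent, row 2 is respondent=R003. question columns in first-appearance order: q008, q007, q006, q005; column 4 is q005.
Long rows with respondent=R003, question=q005: min(67, 339, 497) = 67.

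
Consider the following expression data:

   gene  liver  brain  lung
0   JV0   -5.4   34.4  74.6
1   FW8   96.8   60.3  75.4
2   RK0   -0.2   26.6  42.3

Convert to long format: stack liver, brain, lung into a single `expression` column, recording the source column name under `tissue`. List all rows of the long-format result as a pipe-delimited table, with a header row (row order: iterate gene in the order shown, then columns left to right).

Each (gene, column) pair becomes one row: 3 × 3 = 9 rows.
For example, (JV0, liver) → expression=-5.4.

| gene | tissue | expression |
| JV0 | liver | -5.4 |
| JV0 | brain | 34.4 |
| JV0 | lung | 74.6 |
| FW8 | liver | 96.8 |
| FW8 | brain | 60.3 |
| FW8 | lung | 75.4 |
| RK0 | liver | -0.2 |
| RK0 | brain | 26.6 |
| RK0 | lung | 42.3 |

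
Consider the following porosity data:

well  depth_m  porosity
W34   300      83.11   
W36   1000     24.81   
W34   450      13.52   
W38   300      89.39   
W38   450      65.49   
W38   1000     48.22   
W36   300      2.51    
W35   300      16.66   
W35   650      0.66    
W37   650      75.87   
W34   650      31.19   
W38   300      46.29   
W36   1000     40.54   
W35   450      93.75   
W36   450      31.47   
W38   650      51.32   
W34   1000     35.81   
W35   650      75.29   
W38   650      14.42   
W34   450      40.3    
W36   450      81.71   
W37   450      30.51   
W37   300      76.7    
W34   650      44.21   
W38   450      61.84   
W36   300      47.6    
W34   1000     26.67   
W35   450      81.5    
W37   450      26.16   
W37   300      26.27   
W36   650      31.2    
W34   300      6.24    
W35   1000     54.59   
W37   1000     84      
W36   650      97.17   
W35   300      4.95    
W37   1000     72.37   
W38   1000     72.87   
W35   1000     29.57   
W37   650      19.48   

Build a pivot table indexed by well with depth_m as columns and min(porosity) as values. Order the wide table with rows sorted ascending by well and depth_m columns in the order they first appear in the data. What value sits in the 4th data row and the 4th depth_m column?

19.48

With rows sorted ascending by well, row 4 is well=W37. depth_m columns in first-appearance order: 300, 1000, 450, 650; column 4 is 650.
Long rows with well=W37, depth_m=650: min(75.87, 19.48) = 19.48.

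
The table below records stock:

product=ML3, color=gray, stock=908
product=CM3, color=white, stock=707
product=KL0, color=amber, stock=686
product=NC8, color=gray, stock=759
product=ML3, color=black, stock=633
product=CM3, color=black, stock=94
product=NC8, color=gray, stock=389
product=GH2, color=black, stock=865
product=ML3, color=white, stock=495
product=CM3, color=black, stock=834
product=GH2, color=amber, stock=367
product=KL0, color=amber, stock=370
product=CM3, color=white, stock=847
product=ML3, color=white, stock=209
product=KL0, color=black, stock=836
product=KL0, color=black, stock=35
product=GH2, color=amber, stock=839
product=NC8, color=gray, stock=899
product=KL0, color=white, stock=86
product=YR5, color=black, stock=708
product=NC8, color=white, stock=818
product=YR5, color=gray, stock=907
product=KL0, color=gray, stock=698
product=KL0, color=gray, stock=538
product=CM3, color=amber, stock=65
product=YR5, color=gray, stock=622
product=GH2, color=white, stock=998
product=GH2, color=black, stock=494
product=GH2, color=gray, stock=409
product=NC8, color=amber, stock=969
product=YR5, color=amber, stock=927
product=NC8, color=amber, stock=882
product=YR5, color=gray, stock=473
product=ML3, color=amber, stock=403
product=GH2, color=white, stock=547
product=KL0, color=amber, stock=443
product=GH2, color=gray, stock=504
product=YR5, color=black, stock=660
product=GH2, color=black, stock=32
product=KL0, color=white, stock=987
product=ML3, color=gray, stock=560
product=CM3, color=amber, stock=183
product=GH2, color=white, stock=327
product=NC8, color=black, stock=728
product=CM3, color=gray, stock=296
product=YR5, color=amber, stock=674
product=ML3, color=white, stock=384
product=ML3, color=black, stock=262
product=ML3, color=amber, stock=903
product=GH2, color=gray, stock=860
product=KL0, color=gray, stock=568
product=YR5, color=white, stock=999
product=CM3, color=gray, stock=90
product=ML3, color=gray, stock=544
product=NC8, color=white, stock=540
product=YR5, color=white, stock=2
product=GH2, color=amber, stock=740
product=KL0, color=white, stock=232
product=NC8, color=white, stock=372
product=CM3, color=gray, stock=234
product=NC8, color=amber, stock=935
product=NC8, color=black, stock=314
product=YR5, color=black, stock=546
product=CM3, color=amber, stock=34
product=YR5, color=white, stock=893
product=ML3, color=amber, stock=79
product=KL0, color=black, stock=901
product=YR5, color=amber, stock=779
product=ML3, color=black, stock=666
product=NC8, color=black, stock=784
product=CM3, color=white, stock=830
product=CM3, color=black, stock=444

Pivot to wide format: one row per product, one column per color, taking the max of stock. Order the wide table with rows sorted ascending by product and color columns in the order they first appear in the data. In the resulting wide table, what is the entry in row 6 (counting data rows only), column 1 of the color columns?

907

With rows sorted ascending by product, row 6 is product=YR5. color columns in first-appearance order: gray, white, amber, black; column 1 is gray.
Long rows with product=YR5, color=gray: max(907, 622, 473) = 907.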